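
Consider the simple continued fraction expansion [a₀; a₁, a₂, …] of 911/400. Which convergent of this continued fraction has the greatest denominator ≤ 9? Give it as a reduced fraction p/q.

List convergents until the denominator exceeds the bound:
a_0 = 2: 2/1  (≤ bound)
a_1 = 3: 7/3  (≤ bound)
a_2 = 1: 9/4  (≤ bound)
a_3 = 1: 16/7  (≤ bound)
a_4 = 1: 25/11  (> 9, stop)

16/7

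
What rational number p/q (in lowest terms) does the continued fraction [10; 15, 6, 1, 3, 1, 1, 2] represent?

a_0 = 10: 10/1
a_1 = 15: 151/15
a_2 = 6: 916/91
a_3 = 1: 1067/106
a_4 = 3: 4117/409
a_5 = 1: 5184/515
a_6 = 1: 9301/924
a_7 = 2: 23786/2363

23786/2363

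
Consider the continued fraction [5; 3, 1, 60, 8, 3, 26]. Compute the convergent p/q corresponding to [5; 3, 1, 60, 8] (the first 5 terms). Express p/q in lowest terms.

10229/1948

Start with 8.
60 + 1/(8/1) = 60 + 1/8 = 481/8
1 + 1/(481/8) = 1 + 8/481 = 489/481
3 + 1/(489/481) = 3 + 481/489 = 1948/489
5 + 1/(1948/489) = 5 + 489/1948 = 10229/1948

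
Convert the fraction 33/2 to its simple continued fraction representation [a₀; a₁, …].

[16; 2]

33 ÷ 2 → quotient 16, remainder 1
2 ÷ 1 → quotient 2, remainder 0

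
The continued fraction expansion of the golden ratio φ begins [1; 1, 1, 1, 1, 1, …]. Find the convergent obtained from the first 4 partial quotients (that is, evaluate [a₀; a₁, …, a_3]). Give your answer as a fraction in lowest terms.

5/3

Starting at the tail and folding back:
Start with 1.
1 + 1/(1/1) = 1 + 1/1 = 2/1
1 + 1/(2/1) = 1 + 1/2 = 3/2
1 + 1/(3/2) = 1 + 2/3 = 5/3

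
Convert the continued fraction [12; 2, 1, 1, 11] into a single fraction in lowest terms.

a_0 = 12: 12/1
a_1 = 2: 25/2
a_2 = 1: 37/3
a_3 = 1: 62/5
a_4 = 11: 719/58

719/58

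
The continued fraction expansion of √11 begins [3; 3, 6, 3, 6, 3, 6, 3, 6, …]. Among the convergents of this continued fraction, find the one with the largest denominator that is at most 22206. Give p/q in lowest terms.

25077/7561

List convergents until the denominator exceeds the bound:
a_0 = 3: 3/1  (≤ bound)
a_1 = 3: 10/3  (≤ bound)
a_2 = 6: 63/19  (≤ bound)
a_3 = 3: 199/60  (≤ bound)
a_4 = 6: 1257/379  (≤ bound)
a_5 = 3: 3970/1197  (≤ bound)
a_6 = 6: 25077/7561  (≤ bound)
a_7 = 3: 79201/23880  (> 22206, stop)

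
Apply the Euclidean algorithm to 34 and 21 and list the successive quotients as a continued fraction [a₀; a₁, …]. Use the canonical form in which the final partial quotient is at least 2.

Run the Euclidean algorithm, recording each quotient:
⌊34/21⌋ = 1, remainder 13
⌊21/13⌋ = 1, remainder 8
⌊13/8⌋ = 1, remainder 5
⌊8/5⌋ = 1, remainder 3
⌊5/3⌋ = 1, remainder 2
⌊3/2⌋ = 1, remainder 1
⌊2/1⌋ = 2, remainder 0

[1; 1, 1, 1, 1, 1, 2]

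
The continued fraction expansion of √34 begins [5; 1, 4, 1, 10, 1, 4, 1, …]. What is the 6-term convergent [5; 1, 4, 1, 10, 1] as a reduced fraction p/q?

Work from the innermost term outward:
Start with 1.
10 + 1/(1/1) = 10 + 1/1 = 11/1
1 + 1/(11/1) = 1 + 1/11 = 12/11
4 + 1/(12/11) = 4 + 11/12 = 59/12
1 + 1/(59/12) = 1 + 12/59 = 71/59
5 + 1/(71/59) = 5 + 59/71 = 414/71

414/71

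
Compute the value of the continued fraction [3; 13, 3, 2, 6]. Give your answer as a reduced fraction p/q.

1839/598

Start with 6.
2 + 1/(6/1) = 2 + 1/6 = 13/6
3 + 1/(13/6) = 3 + 6/13 = 45/13
13 + 1/(45/13) = 13 + 13/45 = 598/45
3 + 1/(598/45) = 3 + 45/598 = 1839/598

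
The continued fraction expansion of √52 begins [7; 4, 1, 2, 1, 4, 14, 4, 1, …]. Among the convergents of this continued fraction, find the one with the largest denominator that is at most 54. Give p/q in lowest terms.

a_0 = 7: 7/1  (≤ bound)
a_1 = 4: 29/4  (≤ bound)
a_2 = 1: 36/5  (≤ bound)
a_3 = 2: 101/14  (≤ bound)
a_4 = 1: 137/19  (≤ bound)
a_5 = 4: 649/90  (> 54, stop)

137/19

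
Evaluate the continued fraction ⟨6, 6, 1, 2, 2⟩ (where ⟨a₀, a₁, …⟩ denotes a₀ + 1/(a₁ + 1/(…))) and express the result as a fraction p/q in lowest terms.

a_0 = 6: 6/1
a_1 = 6: 37/6
a_2 = 1: 43/7
a_3 = 2: 123/20
a_4 = 2: 289/47

289/47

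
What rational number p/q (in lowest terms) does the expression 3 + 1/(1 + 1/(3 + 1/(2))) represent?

34/9

Use the convergent recurrence hₖ = aₖ·hₖ₋₁ + hₖ₋₂ (and likewise for the denominators kₖ):
a_0 = 3: 3/1
a_1 = 1: 4/1
a_2 = 3: 15/4
a_3 = 2: 34/9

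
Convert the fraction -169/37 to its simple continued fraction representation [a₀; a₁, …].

[-5; 2, 3, 5]

Run the Euclidean algorithm, recording each quotient:
⌊-169/37⌋ = -5, remainder 16
⌊37/16⌋ = 2, remainder 5
⌊16/5⌋ = 3, remainder 1
⌊5/1⌋ = 5, remainder 0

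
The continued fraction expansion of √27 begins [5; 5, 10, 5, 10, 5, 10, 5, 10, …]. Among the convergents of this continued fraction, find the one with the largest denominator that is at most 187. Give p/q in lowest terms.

a_0 = 5: 5/1  (≤ bound)
a_1 = 5: 26/5  (≤ bound)
a_2 = 10: 265/51  (≤ bound)
a_3 = 5: 1351/260  (> 187, stop)

265/51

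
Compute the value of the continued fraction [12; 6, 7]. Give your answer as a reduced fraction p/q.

523/43

Collapse the nested fraction from the inside out:
Start with 7.
6 + 1/(7/1) = 6 + 1/7 = 43/7
12 + 1/(43/7) = 12 + 7/43 = 523/43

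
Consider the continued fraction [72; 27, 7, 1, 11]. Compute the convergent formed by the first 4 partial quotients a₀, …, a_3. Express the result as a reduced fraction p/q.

15632/217

a_0 = 72: 72/1
a_1 = 27: 1945/27
a_2 = 7: 13687/190
a_3 = 1: 15632/217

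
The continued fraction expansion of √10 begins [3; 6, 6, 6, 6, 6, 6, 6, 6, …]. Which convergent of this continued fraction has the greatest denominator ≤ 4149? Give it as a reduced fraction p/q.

a_0 = 3: 3/1  (≤ bound)
a_1 = 6: 19/6  (≤ bound)
a_2 = 6: 117/37  (≤ bound)
a_3 = 6: 721/228  (≤ bound)
a_4 = 6: 4443/1405  (≤ bound)
a_5 = 6: 27379/8658  (> 4149, stop)

4443/1405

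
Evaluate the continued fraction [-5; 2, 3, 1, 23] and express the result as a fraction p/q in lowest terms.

-975/214

a_0 = -5: -5/1
a_1 = 2: -9/2
a_2 = 3: -32/7
a_3 = 1: -41/9
a_4 = 23: -975/214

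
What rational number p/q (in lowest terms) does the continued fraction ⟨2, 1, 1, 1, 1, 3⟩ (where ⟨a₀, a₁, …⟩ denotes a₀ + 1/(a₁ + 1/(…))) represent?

a_0 = 2: 2/1
a_1 = 1: 3/1
a_2 = 1: 5/2
a_3 = 1: 8/3
a_4 = 1: 13/5
a_5 = 3: 47/18

47/18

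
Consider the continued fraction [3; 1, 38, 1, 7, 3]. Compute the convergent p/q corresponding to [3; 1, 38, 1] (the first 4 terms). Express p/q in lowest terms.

Start with 1.
38 + 1/(1/1) = 38 + 1/1 = 39/1
1 + 1/(39/1) = 1 + 1/39 = 40/39
3 + 1/(40/39) = 3 + 39/40 = 159/40

159/40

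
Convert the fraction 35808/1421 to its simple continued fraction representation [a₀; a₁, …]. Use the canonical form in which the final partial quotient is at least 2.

⌊35808/1421⌋ = 25, remainder 283
⌊1421/283⌋ = 5, remainder 6
⌊283/6⌋ = 47, remainder 1
⌊6/1⌋ = 6, remainder 0

[25; 5, 47, 6]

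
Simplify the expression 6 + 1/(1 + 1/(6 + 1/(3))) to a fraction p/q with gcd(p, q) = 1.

Work from the innermost term outward:
Start with 3.
6 + 1/(3/1) = 6 + 1/3 = 19/3
1 + 1/(19/3) = 1 + 3/19 = 22/19
6 + 1/(22/19) = 6 + 19/22 = 151/22

151/22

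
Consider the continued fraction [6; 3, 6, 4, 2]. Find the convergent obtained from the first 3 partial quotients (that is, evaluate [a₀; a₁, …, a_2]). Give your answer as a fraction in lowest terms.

120/19

Starting at the tail and folding back:
Start with 6.
3 + 1/(6/1) = 3 + 1/6 = 19/6
6 + 1/(19/6) = 6 + 6/19 = 120/19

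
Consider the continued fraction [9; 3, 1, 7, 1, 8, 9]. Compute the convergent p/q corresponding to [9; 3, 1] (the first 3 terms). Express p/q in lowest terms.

37/4

a_0 = 9: 9/1
a_1 = 3: 28/3
a_2 = 1: 37/4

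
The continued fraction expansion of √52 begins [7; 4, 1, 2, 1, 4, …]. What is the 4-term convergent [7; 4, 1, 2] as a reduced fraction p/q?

a_0 = 7: 7/1
a_1 = 4: 29/4
a_2 = 1: 36/5
a_3 = 2: 101/14

101/14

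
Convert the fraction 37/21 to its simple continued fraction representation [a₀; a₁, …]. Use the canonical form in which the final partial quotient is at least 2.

Run the Euclidean algorithm, recording each quotient:
37 = 1·21 + 16, so a_0 = 1
21 = 1·16 + 5, so a_1 = 1
16 = 3·5 + 1, so a_2 = 3
5 = 5·1 + 0, so a_3 = 5

[1; 1, 3, 5]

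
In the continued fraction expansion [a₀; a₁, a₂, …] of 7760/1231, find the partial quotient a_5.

7

⌊7760/1231⌋ = 6, remainder 374
⌊1231/374⌋ = 3, remainder 109
⌊374/109⌋ = 3, remainder 47
⌊109/47⌋ = 2, remainder 15
⌊47/15⌋ = 3, remainder 2
⌊15/2⌋ = 7, remainder 1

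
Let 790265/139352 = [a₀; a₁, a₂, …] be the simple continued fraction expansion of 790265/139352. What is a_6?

Apply division with remainder until the remainder is 0:
790265 ÷ 139352 → quotient 5, remainder 93505
139352 ÷ 93505 → quotient 1, remainder 45847
93505 ÷ 45847 → quotient 2, remainder 1811
45847 ÷ 1811 → quotient 25, remainder 572
1811 ÷ 572 → quotient 3, remainder 95
572 ÷ 95 → quotient 6, remainder 2
95 ÷ 2 → quotient 47, remainder 1

47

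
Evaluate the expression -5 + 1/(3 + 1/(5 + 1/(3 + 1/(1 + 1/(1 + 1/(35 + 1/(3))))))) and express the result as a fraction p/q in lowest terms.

Start with 3.
35 + 1/(3/1) = 35 + 1/3 = 106/3
1 + 1/(106/3) = 1 + 3/106 = 109/106
1 + 1/(109/106) = 1 + 106/109 = 215/109
3 + 1/(215/109) = 3 + 109/215 = 754/215
5 + 1/(754/215) = 5 + 215/754 = 3985/754
3 + 1/(3985/754) = 3 + 754/3985 = 12709/3985
-5 + 1/(12709/3985) = -5 + 3985/12709 = -59560/12709

-59560/12709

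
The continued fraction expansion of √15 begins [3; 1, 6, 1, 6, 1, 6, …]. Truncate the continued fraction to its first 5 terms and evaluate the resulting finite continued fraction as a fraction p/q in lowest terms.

Start with 6.
1 + 1/(6/1) = 1 + 1/6 = 7/6
6 + 1/(7/6) = 6 + 6/7 = 48/7
1 + 1/(48/7) = 1 + 7/48 = 55/48
3 + 1/(55/48) = 3 + 48/55 = 213/55

213/55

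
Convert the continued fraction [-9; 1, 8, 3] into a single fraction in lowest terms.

-227/28

Start with 3.
8 + 1/(3/1) = 8 + 1/3 = 25/3
1 + 1/(25/3) = 1 + 3/25 = 28/25
-9 + 1/(28/25) = -9 + 25/28 = -227/28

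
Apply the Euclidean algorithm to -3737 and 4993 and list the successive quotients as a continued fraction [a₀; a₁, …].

Repeatedly divide and take the remainder:
-3737 ÷ 4993 → quotient -1, remainder 1256
4993 ÷ 1256 → quotient 3, remainder 1225
1256 ÷ 1225 → quotient 1, remainder 31
1225 ÷ 31 → quotient 39, remainder 16
31 ÷ 16 → quotient 1, remainder 15
16 ÷ 15 → quotient 1, remainder 1
15 ÷ 1 → quotient 15, remainder 0

[-1; 3, 1, 39, 1, 1, 15]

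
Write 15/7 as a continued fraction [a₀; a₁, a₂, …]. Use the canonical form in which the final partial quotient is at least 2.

[2; 7]

15 = 2·7 + 1, so a_0 = 2
7 = 7·1 + 0, so a_1 = 7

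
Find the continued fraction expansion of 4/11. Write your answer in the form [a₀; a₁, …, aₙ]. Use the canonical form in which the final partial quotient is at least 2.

[0; 2, 1, 3]

4 = 0·11 + 4, so a_0 = 0
11 = 2·4 + 3, so a_1 = 2
4 = 1·3 + 1, so a_2 = 1
3 = 3·1 + 0, so a_3 = 3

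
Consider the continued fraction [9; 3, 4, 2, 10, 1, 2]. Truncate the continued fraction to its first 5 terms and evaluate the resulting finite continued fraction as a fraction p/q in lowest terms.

Work from the innermost term outward:
Start with 10.
2 + 1/(10/1) = 2 + 1/10 = 21/10
4 + 1/(21/10) = 4 + 10/21 = 94/21
3 + 1/(94/21) = 3 + 21/94 = 303/94
9 + 1/(303/94) = 9 + 94/303 = 2821/303

2821/303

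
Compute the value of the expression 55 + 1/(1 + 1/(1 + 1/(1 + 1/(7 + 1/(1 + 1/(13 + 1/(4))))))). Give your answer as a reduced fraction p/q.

Collapse the nested fraction from the inside out:
Start with 4.
13 + 1/(4/1) = 13 + 1/4 = 53/4
1 + 1/(53/4) = 1 + 4/53 = 57/53
7 + 1/(57/53) = 7 + 53/57 = 452/57
1 + 1/(452/57) = 1 + 57/452 = 509/452
1 + 1/(509/452) = 1 + 452/509 = 961/509
1 + 1/(961/509) = 1 + 509/961 = 1470/961
55 + 1/(1470/961) = 55 + 961/1470 = 81811/1470

81811/1470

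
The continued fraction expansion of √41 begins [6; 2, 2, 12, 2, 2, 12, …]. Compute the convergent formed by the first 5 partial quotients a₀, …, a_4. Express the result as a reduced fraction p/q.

826/129

a_0 = 6: 6/1
a_1 = 2: 13/2
a_2 = 2: 32/5
a_3 = 12: 397/62
a_4 = 2: 826/129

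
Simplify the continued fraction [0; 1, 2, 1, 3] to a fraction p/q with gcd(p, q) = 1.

Build up convergents one term at a time:
a_0 = 0: 0/1
a_1 = 1: 1/1
a_2 = 2: 2/3
a_3 = 1: 3/4
a_4 = 3: 11/15

11/15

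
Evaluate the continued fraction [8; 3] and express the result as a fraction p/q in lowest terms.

a_0 = 8: 8/1
a_1 = 3: 25/3

25/3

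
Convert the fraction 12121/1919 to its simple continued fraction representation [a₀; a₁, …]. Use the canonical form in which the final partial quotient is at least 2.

Apply division with remainder until the remainder is 0:
12121 = 6·1919 + 607, so a_0 = 6
1919 = 3·607 + 98, so a_1 = 3
607 = 6·98 + 19, so a_2 = 6
98 = 5·19 + 3, so a_3 = 5
19 = 6·3 + 1, so a_4 = 6
3 = 3·1 + 0, so a_5 = 3

[6; 3, 6, 5, 6, 3]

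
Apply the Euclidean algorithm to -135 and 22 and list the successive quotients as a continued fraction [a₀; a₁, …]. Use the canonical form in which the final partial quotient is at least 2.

[-7; 1, 6, 3]

⌊-135/22⌋ = -7, remainder 19
⌊22/19⌋ = 1, remainder 3
⌊19/3⌋ = 6, remainder 1
⌊3/1⌋ = 3, remainder 0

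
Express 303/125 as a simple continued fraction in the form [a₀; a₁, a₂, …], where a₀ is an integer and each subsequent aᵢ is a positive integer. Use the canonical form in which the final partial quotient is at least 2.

303 ÷ 125 → quotient 2, remainder 53
125 ÷ 53 → quotient 2, remainder 19
53 ÷ 19 → quotient 2, remainder 15
19 ÷ 15 → quotient 1, remainder 4
15 ÷ 4 → quotient 3, remainder 3
4 ÷ 3 → quotient 1, remainder 1
3 ÷ 1 → quotient 3, remainder 0

[2; 2, 2, 1, 3, 1, 3]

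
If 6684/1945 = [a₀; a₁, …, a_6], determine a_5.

Run the Euclidean algorithm, recording each quotient:
⌊6684/1945⌋ = 3, remainder 849
⌊1945/849⌋ = 2, remainder 247
⌊849/247⌋ = 3, remainder 108
⌊247/108⌋ = 2, remainder 31
⌊108/31⌋ = 3, remainder 15
⌊31/15⌋ = 2, remainder 1

2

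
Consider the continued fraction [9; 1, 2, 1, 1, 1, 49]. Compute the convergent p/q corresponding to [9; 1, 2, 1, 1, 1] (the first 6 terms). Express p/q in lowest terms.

Start with 1.
1 + 1/(1/1) = 1 + 1/1 = 2/1
1 + 1/(2/1) = 1 + 1/2 = 3/2
2 + 1/(3/2) = 2 + 2/3 = 8/3
1 + 1/(8/3) = 1 + 3/8 = 11/8
9 + 1/(11/8) = 9 + 8/11 = 107/11

107/11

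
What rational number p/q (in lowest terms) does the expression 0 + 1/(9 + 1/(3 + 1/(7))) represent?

22/205

Starting at the tail and folding back:
Start with 7.
3 + 1/(7/1) = 3 + 1/7 = 22/7
9 + 1/(22/7) = 9 + 7/22 = 205/22
0 + 1/(205/22) = 0 + 22/205 = 22/205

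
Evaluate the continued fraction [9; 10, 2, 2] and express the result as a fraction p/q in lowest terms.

Start with 2.
2 + 1/(2/1) = 2 + 1/2 = 5/2
10 + 1/(5/2) = 10 + 2/5 = 52/5
9 + 1/(52/5) = 9 + 5/52 = 473/52

473/52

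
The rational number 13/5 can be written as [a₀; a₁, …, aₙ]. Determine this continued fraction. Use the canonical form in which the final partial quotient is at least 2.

13 ÷ 5 → quotient 2, remainder 3
5 ÷ 3 → quotient 1, remainder 2
3 ÷ 2 → quotient 1, remainder 1
2 ÷ 1 → quotient 2, remainder 0

[2; 1, 1, 2]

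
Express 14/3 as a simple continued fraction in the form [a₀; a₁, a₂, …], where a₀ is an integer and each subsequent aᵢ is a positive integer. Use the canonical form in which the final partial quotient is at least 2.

Apply division with remainder until the remainder is 0:
14 ÷ 3 → quotient 4, remainder 2
3 ÷ 2 → quotient 1, remainder 1
2 ÷ 1 → quotient 2, remainder 0

[4; 1, 2]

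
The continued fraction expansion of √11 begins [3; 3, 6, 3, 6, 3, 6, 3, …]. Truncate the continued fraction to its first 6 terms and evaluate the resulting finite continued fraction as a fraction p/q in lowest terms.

Start with 3.
6 + 1/(3/1) = 6 + 1/3 = 19/3
3 + 1/(19/3) = 3 + 3/19 = 60/19
6 + 1/(60/19) = 6 + 19/60 = 379/60
3 + 1/(379/60) = 3 + 60/379 = 1197/379
3 + 1/(1197/379) = 3 + 379/1197 = 3970/1197

3970/1197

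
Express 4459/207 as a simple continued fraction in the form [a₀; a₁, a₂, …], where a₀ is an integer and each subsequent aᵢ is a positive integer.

[21; 1, 1, 5, 1, 1, 2, 3]

4459 = 21·207 + 112, so a_0 = 21
207 = 1·112 + 95, so a_1 = 1
112 = 1·95 + 17, so a_2 = 1
95 = 5·17 + 10, so a_3 = 5
17 = 1·10 + 7, so a_4 = 1
10 = 1·7 + 3, so a_5 = 1
7 = 2·3 + 1, so a_6 = 2
3 = 3·1 + 0, so a_7 = 3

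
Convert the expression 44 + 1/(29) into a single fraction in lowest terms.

1277/29

Start with 29.
44 + 1/(29/1) = 44 + 1/29 = 1277/29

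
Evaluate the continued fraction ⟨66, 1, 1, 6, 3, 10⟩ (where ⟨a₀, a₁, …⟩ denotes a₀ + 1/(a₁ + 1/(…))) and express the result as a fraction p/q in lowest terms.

Start with 10.
3 + 1/(10/1) = 3 + 1/10 = 31/10
6 + 1/(31/10) = 6 + 10/31 = 196/31
1 + 1/(196/31) = 1 + 31/196 = 227/196
1 + 1/(227/196) = 1 + 196/227 = 423/227
66 + 1/(423/227) = 66 + 227/423 = 28145/423

28145/423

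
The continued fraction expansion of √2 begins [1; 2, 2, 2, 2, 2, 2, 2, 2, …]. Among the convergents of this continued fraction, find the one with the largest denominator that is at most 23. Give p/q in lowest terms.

a_0 = 1: 1/1  (≤ bound)
a_1 = 2: 3/2  (≤ bound)
a_2 = 2: 7/5  (≤ bound)
a_3 = 2: 17/12  (≤ bound)
a_4 = 2: 41/29  (> 23, stop)

17/12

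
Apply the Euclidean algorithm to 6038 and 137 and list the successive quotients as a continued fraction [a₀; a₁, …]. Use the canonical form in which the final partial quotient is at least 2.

[44; 13, 1, 2, 3]

6038 = 44·137 + 10, so a_0 = 44
137 = 13·10 + 7, so a_1 = 13
10 = 1·7 + 3, so a_2 = 1
7 = 2·3 + 1, so a_3 = 2
3 = 3·1 + 0, so a_4 = 3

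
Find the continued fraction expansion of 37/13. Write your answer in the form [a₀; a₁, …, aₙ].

[2; 1, 5, 2]

⌊37/13⌋ = 2, remainder 11
⌊13/11⌋ = 1, remainder 2
⌊11/2⌋ = 5, remainder 1
⌊2/1⌋ = 2, remainder 0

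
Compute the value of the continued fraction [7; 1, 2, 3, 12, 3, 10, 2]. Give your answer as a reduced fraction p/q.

63172/8205

a_0 = 7: 7/1
a_1 = 1: 8/1
a_2 = 2: 23/3
a_3 = 3: 77/10
a_4 = 12: 947/123
a_5 = 3: 2918/379
a_6 = 10: 30127/3913
a_7 = 2: 63172/8205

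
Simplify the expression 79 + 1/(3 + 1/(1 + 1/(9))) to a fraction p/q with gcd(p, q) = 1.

3091/39

Start with 9.
1 + 1/(9/1) = 1 + 1/9 = 10/9
3 + 1/(10/9) = 3 + 9/10 = 39/10
79 + 1/(39/10) = 79 + 10/39 = 3091/39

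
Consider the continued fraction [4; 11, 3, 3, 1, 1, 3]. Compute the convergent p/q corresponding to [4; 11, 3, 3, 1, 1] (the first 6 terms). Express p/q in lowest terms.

Build up convergents one term at a time:
a_0 = 4: 4/1
a_1 = 11: 45/11
a_2 = 3: 139/34
a_3 = 3: 462/113
a_4 = 1: 601/147
a_5 = 1: 1063/260

1063/260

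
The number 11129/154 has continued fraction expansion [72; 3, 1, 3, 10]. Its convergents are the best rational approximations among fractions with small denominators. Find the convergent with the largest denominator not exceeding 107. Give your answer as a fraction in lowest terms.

a_0 = 72: 72/1  (≤ bound)
a_1 = 3: 217/3  (≤ bound)
a_2 = 1: 289/4  (≤ bound)
a_3 = 3: 1084/15  (≤ bound)
a_4 = 10: 11129/154  (> 107, stop)

1084/15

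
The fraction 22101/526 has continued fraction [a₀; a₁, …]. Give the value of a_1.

22101 = 42·526 + 9, so a_0 = 42
526 = 58·9 + 4, so a_1 = 58

58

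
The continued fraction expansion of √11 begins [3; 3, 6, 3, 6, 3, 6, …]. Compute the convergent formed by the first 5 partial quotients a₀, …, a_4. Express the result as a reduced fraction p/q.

1257/379

Compute successive convergents:
a_0 = 3: 3/1
a_1 = 3: 10/3
a_2 = 6: 63/19
a_3 = 3: 199/60
a_4 = 6: 1257/379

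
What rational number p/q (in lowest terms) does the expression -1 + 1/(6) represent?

Work from the innermost term outward:
Start with 6.
-1 + 1/(6/1) = -1 + 1/6 = -5/6

-5/6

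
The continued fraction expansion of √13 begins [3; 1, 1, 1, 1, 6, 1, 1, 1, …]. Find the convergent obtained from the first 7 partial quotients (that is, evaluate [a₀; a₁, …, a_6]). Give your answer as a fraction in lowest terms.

Work from the innermost term outward:
Start with 1.
6 + 1/(1/1) = 6 + 1/1 = 7/1
1 + 1/(7/1) = 1 + 1/7 = 8/7
1 + 1/(8/7) = 1 + 7/8 = 15/8
1 + 1/(15/8) = 1 + 8/15 = 23/15
1 + 1/(23/15) = 1 + 15/23 = 38/23
3 + 1/(38/23) = 3 + 23/38 = 137/38

137/38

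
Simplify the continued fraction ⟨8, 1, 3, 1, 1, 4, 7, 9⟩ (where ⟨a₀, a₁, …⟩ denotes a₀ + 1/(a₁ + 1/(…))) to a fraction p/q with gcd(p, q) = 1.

Start with 9.
7 + 1/(9/1) = 7 + 1/9 = 64/9
4 + 1/(64/9) = 4 + 9/64 = 265/64
1 + 1/(265/64) = 1 + 64/265 = 329/265
1 + 1/(329/265) = 1 + 265/329 = 594/329
3 + 1/(594/329) = 3 + 329/594 = 2111/594
1 + 1/(2111/594) = 1 + 594/2111 = 2705/2111
8 + 1/(2705/2111) = 8 + 2111/2705 = 23751/2705

23751/2705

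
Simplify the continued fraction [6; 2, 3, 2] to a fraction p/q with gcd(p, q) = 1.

Start with 2.
3 + 1/(2/1) = 3 + 1/2 = 7/2
2 + 1/(7/2) = 2 + 2/7 = 16/7
6 + 1/(16/7) = 6 + 7/16 = 103/16

103/16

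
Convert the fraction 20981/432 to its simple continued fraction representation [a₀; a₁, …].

[48; 1, 1, 3, 4, 2, 6]

Run the Euclidean algorithm, recording each quotient:
20981 = 48·432 + 245, so a_0 = 48
432 = 1·245 + 187, so a_1 = 1
245 = 1·187 + 58, so a_2 = 1
187 = 3·58 + 13, so a_3 = 3
58 = 4·13 + 6, so a_4 = 4
13 = 2·6 + 1, so a_5 = 2
6 = 6·1 + 0, so a_6 = 6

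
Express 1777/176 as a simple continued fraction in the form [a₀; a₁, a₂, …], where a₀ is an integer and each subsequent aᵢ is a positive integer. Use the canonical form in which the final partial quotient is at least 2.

[10; 10, 2, 1, 5]

⌊1777/176⌋ = 10, remainder 17
⌊176/17⌋ = 10, remainder 6
⌊17/6⌋ = 2, remainder 5
⌊6/5⌋ = 1, remainder 1
⌊5/1⌋ = 5, remainder 0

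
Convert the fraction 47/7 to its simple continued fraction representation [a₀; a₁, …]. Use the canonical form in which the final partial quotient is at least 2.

47 ÷ 7 → quotient 6, remainder 5
7 ÷ 5 → quotient 1, remainder 2
5 ÷ 2 → quotient 2, remainder 1
2 ÷ 1 → quotient 2, remainder 0

[6; 1, 2, 2]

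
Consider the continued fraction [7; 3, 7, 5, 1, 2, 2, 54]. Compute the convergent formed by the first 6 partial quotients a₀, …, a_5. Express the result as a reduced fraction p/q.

a_0 = 7: 7/1
a_1 = 3: 22/3
a_2 = 7: 161/22
a_3 = 5: 827/113
a_4 = 1: 988/135
a_5 = 2: 2803/383

2803/383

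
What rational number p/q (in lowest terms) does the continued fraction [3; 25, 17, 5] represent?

6551/2155

a_0 = 3: 3/1
a_1 = 25: 76/25
a_2 = 17: 1295/426
a_3 = 5: 6551/2155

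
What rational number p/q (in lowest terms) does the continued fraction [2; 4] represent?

9/4

Build up convergents one term at a time:
a_0 = 2: 2/1
a_1 = 4: 9/4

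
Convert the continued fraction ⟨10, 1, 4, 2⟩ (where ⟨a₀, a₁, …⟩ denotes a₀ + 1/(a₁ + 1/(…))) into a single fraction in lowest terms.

a_0 = 10: 10/1
a_1 = 1: 11/1
a_2 = 4: 54/5
a_3 = 2: 119/11

119/11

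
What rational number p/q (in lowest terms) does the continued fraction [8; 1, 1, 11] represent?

Work from the innermost term outward:
Start with 11.
1 + 1/(11/1) = 1 + 1/11 = 12/11
1 + 1/(12/11) = 1 + 11/12 = 23/12
8 + 1/(23/12) = 8 + 12/23 = 196/23

196/23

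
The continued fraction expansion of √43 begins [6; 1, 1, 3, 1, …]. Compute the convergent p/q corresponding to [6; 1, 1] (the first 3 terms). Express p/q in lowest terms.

Start with 1.
1 + 1/(1/1) = 1 + 1/1 = 2/1
6 + 1/(2/1) = 6 + 1/2 = 13/2

13/2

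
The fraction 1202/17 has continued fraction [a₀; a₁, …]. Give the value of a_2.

2

Run the Euclidean algorithm, recording each quotient:
⌊1202/17⌋ = 70, remainder 12
⌊17/12⌋ = 1, remainder 5
⌊12/5⌋ = 2, remainder 2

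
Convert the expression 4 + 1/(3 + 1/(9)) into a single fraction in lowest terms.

Build up convergents one term at a time:
a_0 = 4: 4/1
a_1 = 3: 13/3
a_2 = 9: 121/28

121/28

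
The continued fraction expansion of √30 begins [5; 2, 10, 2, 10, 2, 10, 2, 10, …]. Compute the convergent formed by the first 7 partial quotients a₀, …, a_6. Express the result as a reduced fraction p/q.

55435/10121

Start with 10.
2 + 1/(10/1) = 2 + 1/10 = 21/10
10 + 1/(21/10) = 10 + 10/21 = 220/21
2 + 1/(220/21) = 2 + 21/220 = 461/220
10 + 1/(461/220) = 10 + 220/461 = 4830/461
2 + 1/(4830/461) = 2 + 461/4830 = 10121/4830
5 + 1/(10121/4830) = 5 + 4830/10121 = 55435/10121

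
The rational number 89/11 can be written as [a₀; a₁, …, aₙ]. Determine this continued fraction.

Run the Euclidean algorithm, recording each quotient:
89 ÷ 11 → quotient 8, remainder 1
11 ÷ 1 → quotient 11, remainder 0

[8; 11]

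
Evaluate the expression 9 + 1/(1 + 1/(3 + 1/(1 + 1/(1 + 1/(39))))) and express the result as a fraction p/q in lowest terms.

3481/356

Start with 39.
1 + 1/(39/1) = 1 + 1/39 = 40/39
1 + 1/(40/39) = 1 + 39/40 = 79/40
3 + 1/(79/40) = 3 + 40/79 = 277/79
1 + 1/(277/79) = 1 + 79/277 = 356/277
9 + 1/(356/277) = 9 + 277/356 = 3481/356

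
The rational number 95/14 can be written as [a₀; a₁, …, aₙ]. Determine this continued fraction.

[6; 1, 3, 1, 2]

95 = 6·14 + 11, so a_0 = 6
14 = 1·11 + 3, so a_1 = 1
11 = 3·3 + 2, so a_2 = 3
3 = 1·2 + 1, so a_3 = 1
2 = 2·1 + 0, so a_4 = 2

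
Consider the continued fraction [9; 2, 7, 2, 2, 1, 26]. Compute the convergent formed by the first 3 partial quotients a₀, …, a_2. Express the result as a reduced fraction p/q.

142/15

Work from the innermost term outward:
Start with 7.
2 + 1/(7/1) = 2 + 1/7 = 15/7
9 + 1/(15/7) = 9 + 7/15 = 142/15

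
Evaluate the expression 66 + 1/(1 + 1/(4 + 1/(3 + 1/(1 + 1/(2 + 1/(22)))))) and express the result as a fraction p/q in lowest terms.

86653/1297

Work from the innermost term outward:
Start with 22.
2 + 1/(22/1) = 2 + 1/22 = 45/22
1 + 1/(45/22) = 1 + 22/45 = 67/45
3 + 1/(67/45) = 3 + 45/67 = 246/67
4 + 1/(246/67) = 4 + 67/246 = 1051/246
1 + 1/(1051/246) = 1 + 246/1051 = 1297/1051
66 + 1/(1297/1051) = 66 + 1051/1297 = 86653/1297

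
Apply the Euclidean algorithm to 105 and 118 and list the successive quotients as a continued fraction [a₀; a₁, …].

[0; 1, 8, 13]

Apply division with remainder until the remainder is 0:
105 ÷ 118 → quotient 0, remainder 105
118 ÷ 105 → quotient 1, remainder 13
105 ÷ 13 → quotient 8, remainder 1
13 ÷ 1 → quotient 13, remainder 0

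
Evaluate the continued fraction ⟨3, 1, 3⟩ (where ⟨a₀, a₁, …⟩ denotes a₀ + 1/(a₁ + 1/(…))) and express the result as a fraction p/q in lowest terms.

15/4

Start with 3.
1 + 1/(3/1) = 1 + 1/3 = 4/3
3 + 1/(4/3) = 3 + 3/4 = 15/4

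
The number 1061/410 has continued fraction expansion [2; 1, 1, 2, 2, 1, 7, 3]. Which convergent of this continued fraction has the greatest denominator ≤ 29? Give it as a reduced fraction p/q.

a_0 = 2: 2/1  (≤ bound)
a_1 = 1: 3/1  (≤ bound)
a_2 = 1: 5/2  (≤ bound)
a_3 = 2: 13/5  (≤ bound)
a_4 = 2: 31/12  (≤ bound)
a_5 = 1: 44/17  (≤ bound)
a_6 = 7: 339/131  (> 29, stop)

44/17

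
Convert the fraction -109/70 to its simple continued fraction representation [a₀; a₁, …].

⌊-109/70⌋ = -2, remainder 31
⌊70/31⌋ = 2, remainder 8
⌊31/8⌋ = 3, remainder 7
⌊8/7⌋ = 1, remainder 1
⌊7/1⌋ = 7, remainder 0

[-2; 2, 3, 1, 7]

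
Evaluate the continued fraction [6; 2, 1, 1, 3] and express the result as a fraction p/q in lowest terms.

Use the convergent recurrence hₖ = aₖ·hₖ₋₁ + hₖ₋₂ (and likewise for the denominators kₖ):
a_0 = 6: 6/1
a_1 = 2: 13/2
a_2 = 1: 19/3
a_3 = 1: 32/5
a_4 = 3: 115/18

115/18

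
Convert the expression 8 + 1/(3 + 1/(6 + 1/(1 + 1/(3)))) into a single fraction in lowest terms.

707/85

Use the convergent recurrence hₖ = aₖ·hₖ₋₁ + hₖ₋₂ (and likewise for the denominators kₖ):
a_0 = 8: 8/1
a_1 = 3: 25/3
a_2 = 6: 158/19
a_3 = 1: 183/22
a_4 = 3: 707/85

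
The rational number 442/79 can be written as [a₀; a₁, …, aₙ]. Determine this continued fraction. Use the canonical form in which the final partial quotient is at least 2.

442 = 5·79 + 47, so a_0 = 5
79 = 1·47 + 32, so a_1 = 1
47 = 1·32 + 15, so a_2 = 1
32 = 2·15 + 2, so a_3 = 2
15 = 7·2 + 1, so a_4 = 7
2 = 2·1 + 0, so a_5 = 2

[5; 1, 1, 2, 7, 2]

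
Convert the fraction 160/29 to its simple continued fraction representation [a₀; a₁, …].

[5; 1, 1, 14]

Repeatedly divide and take the remainder:
160 ÷ 29 → quotient 5, remainder 15
29 ÷ 15 → quotient 1, remainder 14
15 ÷ 14 → quotient 1, remainder 1
14 ÷ 1 → quotient 14, remainder 0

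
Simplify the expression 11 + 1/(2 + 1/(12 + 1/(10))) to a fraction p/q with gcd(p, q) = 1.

2893/252

Use the convergent recurrence hₖ = aₖ·hₖ₋₁ + hₖ₋₂ (and likewise for the denominators kₖ):
a_0 = 11: 11/1
a_1 = 2: 23/2
a_2 = 12: 287/25
a_3 = 10: 2893/252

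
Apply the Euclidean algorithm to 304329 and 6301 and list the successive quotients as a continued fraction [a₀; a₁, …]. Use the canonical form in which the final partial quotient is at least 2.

Apply division with remainder until the remainder is 0:
304329 ÷ 6301 → quotient 48, remainder 1881
6301 ÷ 1881 → quotient 3, remainder 658
1881 ÷ 658 → quotient 2, remainder 565
658 ÷ 565 → quotient 1, remainder 93
565 ÷ 93 → quotient 6, remainder 7
93 ÷ 7 → quotient 13, remainder 2
7 ÷ 2 → quotient 3, remainder 1
2 ÷ 1 → quotient 2, remainder 0

[48; 3, 2, 1, 6, 13, 3, 2]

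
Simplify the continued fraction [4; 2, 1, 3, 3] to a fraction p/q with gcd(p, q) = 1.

Use the convergent recurrence hₖ = aₖ·hₖ₋₁ + hₖ₋₂ (and likewise for the denominators kₖ):
a_0 = 4: 4/1
a_1 = 2: 9/2
a_2 = 1: 13/3
a_3 = 3: 48/11
a_4 = 3: 157/36

157/36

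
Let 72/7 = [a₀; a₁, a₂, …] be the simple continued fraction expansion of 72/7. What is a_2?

2

72 ÷ 7 → quotient 10, remainder 2
7 ÷ 2 → quotient 3, remainder 1
2 ÷ 1 → quotient 2, remainder 0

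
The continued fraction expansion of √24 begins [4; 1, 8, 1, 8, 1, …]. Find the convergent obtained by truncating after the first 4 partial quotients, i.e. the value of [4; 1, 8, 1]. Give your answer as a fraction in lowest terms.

Start with 1.
8 + 1/(1/1) = 8 + 1/1 = 9/1
1 + 1/(9/1) = 1 + 1/9 = 10/9
4 + 1/(10/9) = 4 + 9/10 = 49/10

49/10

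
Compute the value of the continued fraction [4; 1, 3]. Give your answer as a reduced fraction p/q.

19/4

Start with 3.
1 + 1/(3/1) = 1 + 1/3 = 4/3
4 + 1/(4/3) = 4 + 3/4 = 19/4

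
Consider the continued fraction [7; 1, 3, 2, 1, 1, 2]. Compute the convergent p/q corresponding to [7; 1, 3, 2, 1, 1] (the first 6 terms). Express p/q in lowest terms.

Work from the innermost term outward:
Start with 1.
1 + 1/(1/1) = 1 + 1/1 = 2/1
2 + 1/(2/1) = 2 + 1/2 = 5/2
3 + 1/(5/2) = 3 + 2/5 = 17/5
1 + 1/(17/5) = 1 + 5/17 = 22/17
7 + 1/(22/17) = 7 + 17/22 = 171/22

171/22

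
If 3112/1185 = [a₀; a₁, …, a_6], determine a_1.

1

Repeatedly divide and take the remainder:
3112 ÷ 1185 → quotient 2, remainder 742
1185 ÷ 742 → quotient 1, remainder 443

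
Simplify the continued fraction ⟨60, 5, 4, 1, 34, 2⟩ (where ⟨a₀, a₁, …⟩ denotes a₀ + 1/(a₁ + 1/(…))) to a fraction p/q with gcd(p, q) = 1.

110513/1836

Build up convergents one term at a time:
a_0 = 60: 60/1
a_1 = 5: 301/5
a_2 = 4: 1264/21
a_3 = 1: 1565/26
a_4 = 34: 54474/905
a_5 = 2: 110513/1836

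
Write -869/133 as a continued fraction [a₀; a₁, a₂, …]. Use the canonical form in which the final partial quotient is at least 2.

[-7; 2, 6, 1, 8]

Apply division with remainder until the remainder is 0:
-869 ÷ 133 → quotient -7, remainder 62
133 ÷ 62 → quotient 2, remainder 9
62 ÷ 9 → quotient 6, remainder 8
9 ÷ 8 → quotient 1, remainder 1
8 ÷ 1 → quotient 8, remainder 0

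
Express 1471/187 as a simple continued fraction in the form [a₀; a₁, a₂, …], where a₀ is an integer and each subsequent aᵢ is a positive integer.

1471 = 7·187 + 162, so a_0 = 7
187 = 1·162 + 25, so a_1 = 1
162 = 6·25 + 12, so a_2 = 6
25 = 2·12 + 1, so a_3 = 2
12 = 12·1 + 0, so a_4 = 12

[7; 1, 6, 2, 12]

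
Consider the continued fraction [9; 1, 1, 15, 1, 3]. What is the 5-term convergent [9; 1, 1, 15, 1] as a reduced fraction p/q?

a_0 = 9: 9/1
a_1 = 1: 10/1
a_2 = 1: 19/2
a_3 = 15: 295/31
a_4 = 1: 314/33

314/33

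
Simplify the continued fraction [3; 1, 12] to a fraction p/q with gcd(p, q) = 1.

a_0 = 3: 3/1
a_1 = 1: 4/1
a_2 = 12: 51/13

51/13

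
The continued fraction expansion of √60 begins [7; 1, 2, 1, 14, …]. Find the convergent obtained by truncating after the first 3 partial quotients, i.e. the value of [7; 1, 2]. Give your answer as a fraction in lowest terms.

23/3

Start with 2.
1 + 1/(2/1) = 1 + 1/2 = 3/2
7 + 1/(3/2) = 7 + 2/3 = 23/3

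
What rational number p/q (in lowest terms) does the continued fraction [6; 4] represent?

25/4

Use the convergent recurrence hₖ = aₖ·hₖ₋₁ + hₖ₋₂ (and likewise for the denominators kₖ):
a_0 = 6: 6/1
a_1 = 4: 25/4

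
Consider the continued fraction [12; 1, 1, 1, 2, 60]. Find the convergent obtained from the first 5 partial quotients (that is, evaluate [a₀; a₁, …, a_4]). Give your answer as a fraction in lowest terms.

a_0 = 12: 12/1
a_1 = 1: 13/1
a_2 = 1: 25/2
a_3 = 1: 38/3
a_4 = 2: 101/8

101/8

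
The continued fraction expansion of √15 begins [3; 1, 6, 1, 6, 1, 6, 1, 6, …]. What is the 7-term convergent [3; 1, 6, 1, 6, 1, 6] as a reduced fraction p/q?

Work from the innermost term outward:
Start with 6.
1 + 1/(6/1) = 1 + 1/6 = 7/6
6 + 1/(7/6) = 6 + 6/7 = 48/7
1 + 1/(48/7) = 1 + 7/48 = 55/48
6 + 1/(55/48) = 6 + 48/55 = 378/55
1 + 1/(378/55) = 1 + 55/378 = 433/378
3 + 1/(433/378) = 3 + 378/433 = 1677/433

1677/433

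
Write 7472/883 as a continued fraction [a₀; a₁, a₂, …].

7472 = 8·883 + 408, so a_0 = 8
883 = 2·408 + 67, so a_1 = 2
408 = 6·67 + 6, so a_2 = 6
67 = 11·6 + 1, so a_3 = 11
6 = 6·1 + 0, so a_4 = 6

[8; 2, 6, 11, 6]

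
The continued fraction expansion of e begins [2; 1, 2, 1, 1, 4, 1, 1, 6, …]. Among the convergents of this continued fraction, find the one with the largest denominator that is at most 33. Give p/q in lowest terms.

87/32

a_0 = 2: 2/1  (≤ bound)
a_1 = 1: 3/1  (≤ bound)
a_2 = 2: 8/3  (≤ bound)
a_3 = 1: 11/4  (≤ bound)
a_4 = 1: 19/7  (≤ bound)
a_5 = 4: 87/32  (≤ bound)
a_6 = 1: 106/39  (> 33, stop)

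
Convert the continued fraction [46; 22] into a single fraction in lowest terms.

1013/22

Use the convergent recurrence hₖ = aₖ·hₖ₋₁ + hₖ₋₂ (and likewise for the denominators kₖ):
a_0 = 46: 46/1
a_1 = 22: 1013/22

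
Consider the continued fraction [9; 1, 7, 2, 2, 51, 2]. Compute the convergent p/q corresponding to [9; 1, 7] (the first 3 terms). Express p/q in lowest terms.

Collapse the nested fraction from the inside out:
Start with 7.
1 + 1/(7/1) = 1 + 1/7 = 8/7
9 + 1/(8/7) = 9 + 7/8 = 79/8

79/8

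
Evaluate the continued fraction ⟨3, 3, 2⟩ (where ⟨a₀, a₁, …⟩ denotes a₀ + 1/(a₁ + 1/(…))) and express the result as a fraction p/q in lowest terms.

23/7

Start with 2.
3 + 1/(2/1) = 3 + 1/2 = 7/2
3 + 1/(7/2) = 3 + 2/7 = 23/7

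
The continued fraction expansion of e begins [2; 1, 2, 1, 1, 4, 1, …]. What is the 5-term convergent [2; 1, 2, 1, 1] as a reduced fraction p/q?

19/7

Start with 1.
1 + 1/(1/1) = 1 + 1/1 = 2/1
2 + 1/(2/1) = 2 + 1/2 = 5/2
1 + 1/(5/2) = 1 + 2/5 = 7/5
2 + 1/(7/5) = 2 + 5/7 = 19/7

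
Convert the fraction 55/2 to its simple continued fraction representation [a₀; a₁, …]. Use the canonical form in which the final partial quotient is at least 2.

Repeatedly divide and take the remainder:
⌊55/2⌋ = 27, remainder 1
⌊2/1⌋ = 2, remainder 0

[27; 2]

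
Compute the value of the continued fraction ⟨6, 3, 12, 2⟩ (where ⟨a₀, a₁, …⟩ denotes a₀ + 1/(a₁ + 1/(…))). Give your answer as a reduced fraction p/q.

487/77

Use the convergent recurrence hₖ = aₖ·hₖ₋₁ + hₖ₋₂ (and likewise for the denominators kₖ):
a_0 = 6: 6/1
a_1 = 3: 19/3
a_2 = 12: 234/37
a_3 = 2: 487/77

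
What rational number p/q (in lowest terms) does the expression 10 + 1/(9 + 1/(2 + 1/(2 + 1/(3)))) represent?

a_0 = 10: 10/1
a_1 = 9: 91/9
a_2 = 2: 192/19
a_3 = 2: 475/47
a_4 = 3: 1617/160

1617/160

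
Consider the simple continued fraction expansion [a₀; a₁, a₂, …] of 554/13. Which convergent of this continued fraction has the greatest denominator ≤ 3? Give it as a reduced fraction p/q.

128/3

a_0 = 42: 42/1  (≤ bound)
a_1 = 1: 43/1  (≤ bound)
a_2 = 1: 85/2  (≤ bound)
a_3 = 1: 128/3  (≤ bound)
a_4 = 1: 213/5  (> 3, stop)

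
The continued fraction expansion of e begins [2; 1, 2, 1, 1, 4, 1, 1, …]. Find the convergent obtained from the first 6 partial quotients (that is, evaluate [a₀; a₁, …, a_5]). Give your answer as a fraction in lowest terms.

87/32

Start with 4.
1 + 1/(4/1) = 1 + 1/4 = 5/4
1 + 1/(5/4) = 1 + 4/5 = 9/5
2 + 1/(9/5) = 2 + 5/9 = 23/9
1 + 1/(23/9) = 1 + 9/23 = 32/23
2 + 1/(32/23) = 2 + 23/32 = 87/32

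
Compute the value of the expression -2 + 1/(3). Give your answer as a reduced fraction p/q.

Start with 3.
-2 + 1/(3/1) = -2 + 1/3 = -5/3

-5/3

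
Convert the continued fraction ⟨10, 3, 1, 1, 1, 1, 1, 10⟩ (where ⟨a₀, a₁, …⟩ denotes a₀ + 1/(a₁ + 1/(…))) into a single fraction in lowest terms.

Compute successive convergents:
a_0 = 10: 10/1
a_1 = 3: 31/3
a_2 = 1: 41/4
a_3 = 1: 72/7
a_4 = 1: 113/11
a_5 = 1: 185/18
a_6 = 1: 298/29
a_7 = 10: 3165/308

3165/308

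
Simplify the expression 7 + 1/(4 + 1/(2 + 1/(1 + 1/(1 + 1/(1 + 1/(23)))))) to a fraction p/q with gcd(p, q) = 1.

Work from the innermost term outward:
Start with 23.
1 + 1/(23/1) = 1 + 1/23 = 24/23
1 + 1/(24/23) = 1 + 23/24 = 47/24
1 + 1/(47/24) = 1 + 24/47 = 71/47
2 + 1/(71/47) = 2 + 47/71 = 189/71
4 + 1/(189/71) = 4 + 71/189 = 827/189
7 + 1/(827/189) = 7 + 189/827 = 5978/827

5978/827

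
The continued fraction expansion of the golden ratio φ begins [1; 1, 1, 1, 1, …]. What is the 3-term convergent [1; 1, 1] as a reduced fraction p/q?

Start with 1.
1 + 1/(1/1) = 1 + 1/1 = 2/1
1 + 1/(2/1) = 1 + 1/2 = 3/2

3/2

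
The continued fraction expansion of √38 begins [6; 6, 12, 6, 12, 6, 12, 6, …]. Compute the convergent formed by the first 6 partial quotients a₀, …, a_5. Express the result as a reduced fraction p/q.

202501/32850

Collapse the nested fraction from the inside out:
Start with 6.
12 + 1/(6/1) = 12 + 1/6 = 73/6
6 + 1/(73/6) = 6 + 6/73 = 444/73
12 + 1/(444/73) = 12 + 73/444 = 5401/444
6 + 1/(5401/444) = 6 + 444/5401 = 32850/5401
6 + 1/(32850/5401) = 6 + 5401/32850 = 202501/32850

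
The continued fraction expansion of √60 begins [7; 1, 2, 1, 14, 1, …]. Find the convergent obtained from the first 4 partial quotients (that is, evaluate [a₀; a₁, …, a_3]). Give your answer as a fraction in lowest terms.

a_0 = 7: 7/1
a_1 = 1: 8/1
a_2 = 2: 23/3
a_3 = 1: 31/4

31/4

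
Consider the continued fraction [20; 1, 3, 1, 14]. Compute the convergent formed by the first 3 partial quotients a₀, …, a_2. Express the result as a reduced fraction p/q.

83/4

Work from the innermost term outward:
Start with 3.
1 + 1/(3/1) = 1 + 1/3 = 4/3
20 + 1/(4/3) = 20 + 3/4 = 83/4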